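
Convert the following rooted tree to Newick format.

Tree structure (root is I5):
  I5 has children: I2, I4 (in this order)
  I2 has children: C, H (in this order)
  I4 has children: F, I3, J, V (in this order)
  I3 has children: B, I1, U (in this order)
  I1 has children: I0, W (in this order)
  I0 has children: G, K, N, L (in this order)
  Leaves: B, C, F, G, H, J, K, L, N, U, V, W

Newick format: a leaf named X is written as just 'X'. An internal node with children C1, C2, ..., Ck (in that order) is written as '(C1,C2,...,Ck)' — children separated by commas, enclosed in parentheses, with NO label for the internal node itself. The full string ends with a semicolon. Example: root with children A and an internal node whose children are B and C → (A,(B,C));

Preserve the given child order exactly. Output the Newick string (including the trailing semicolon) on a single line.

Answer: ((C,H),(F,(B,((G,K,N,L),W),U),J,V));

Derivation:
internal I5 with children ['I2', 'I4']
  internal I2 with children ['C', 'H']
    leaf 'C' → 'C'
    leaf 'H' → 'H'
  → '(C,H)'
  internal I4 with children ['F', 'I3', 'J', 'V']
    leaf 'F' → 'F'
    internal I3 with children ['B', 'I1', 'U']
      leaf 'B' → 'B'
      internal I1 with children ['I0', 'W']
        internal I0 with children ['G', 'K', 'N', 'L']
          leaf 'G' → 'G'
          leaf 'K' → 'K'
          leaf 'N' → 'N'
          leaf 'L' → 'L'
        → '(G,K,N,L)'
        leaf 'W' → 'W'
      → '((G,K,N,L),W)'
      leaf 'U' → 'U'
    → '(B,((G,K,N,L),W),U)'
    leaf 'J' → 'J'
    leaf 'V' → 'V'
  → '(F,(B,((G,K,N,L),W),U),J,V)'
→ '((C,H),(F,(B,((G,K,N,L),W),U),J,V))'
Final: ((C,H),(F,(B,((G,K,N,L),W),U),J,V));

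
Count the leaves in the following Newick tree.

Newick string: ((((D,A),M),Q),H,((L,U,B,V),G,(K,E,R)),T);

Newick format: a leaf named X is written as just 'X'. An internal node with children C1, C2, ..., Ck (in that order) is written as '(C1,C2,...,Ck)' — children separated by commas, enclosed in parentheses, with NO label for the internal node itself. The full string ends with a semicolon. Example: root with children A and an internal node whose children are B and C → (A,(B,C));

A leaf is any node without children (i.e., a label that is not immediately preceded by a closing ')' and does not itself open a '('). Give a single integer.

Answer: 14

Derivation:
Newick: ((((D,A),M),Q),H,((L,U,B,V),G,(K,E,R)),T);
Scan left-to-right; a leaf is any maximal label run not followed by '(':
  pos 4: leaf 'D' → count = 1
  pos 6: leaf 'A' → count = 2
  pos 9: leaf 'M' → count = 3
  pos 12: leaf 'Q' → count = 4
  pos 15: leaf 'H' → count = 5
  pos 19: leaf 'L' → count = 6
  pos 21: leaf 'U' → count = 7
  pos 23: leaf 'B' → count = 8
  pos 25: leaf 'V' → count = 9
  pos 28: leaf 'G' → count = 10
  pos 31: leaf 'K' → count = 11
  pos 33: leaf 'E' → count = 12
  pos 35: leaf 'R' → count = 13
  pos 39: leaf 'T' → count = 14
Total leaves: 14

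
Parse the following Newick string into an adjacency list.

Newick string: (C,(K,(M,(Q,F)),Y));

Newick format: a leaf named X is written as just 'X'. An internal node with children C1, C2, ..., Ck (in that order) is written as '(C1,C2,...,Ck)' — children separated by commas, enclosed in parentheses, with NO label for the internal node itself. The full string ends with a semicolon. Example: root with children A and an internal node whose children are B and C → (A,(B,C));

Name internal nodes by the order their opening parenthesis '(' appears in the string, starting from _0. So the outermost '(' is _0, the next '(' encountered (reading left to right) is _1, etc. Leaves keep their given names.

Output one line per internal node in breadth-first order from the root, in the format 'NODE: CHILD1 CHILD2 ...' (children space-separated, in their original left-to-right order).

Answer: _0: C _1
_1: K _2 Y
_2: M _3
_3: Q F

Derivation:
Input: (C,(K,(M,(Q,F)),Y));
Scanning left-to-right, naming '(' by encounter order:
  pos 0: '(' -> open internal node _0 (depth 1)
  pos 3: '(' -> open internal node _1 (depth 2)
  pos 6: '(' -> open internal node _2 (depth 3)
  pos 9: '(' -> open internal node _3 (depth 4)
  pos 13: ')' -> close internal node _3 (now at depth 3)
  pos 14: ')' -> close internal node _2 (now at depth 2)
  pos 17: ')' -> close internal node _1 (now at depth 1)
  pos 18: ')' -> close internal node _0 (now at depth 0)
Total internal nodes: 4
BFS adjacency from root:
  _0: C _1
  _1: K _2 Y
  _2: M _3
  _3: Q F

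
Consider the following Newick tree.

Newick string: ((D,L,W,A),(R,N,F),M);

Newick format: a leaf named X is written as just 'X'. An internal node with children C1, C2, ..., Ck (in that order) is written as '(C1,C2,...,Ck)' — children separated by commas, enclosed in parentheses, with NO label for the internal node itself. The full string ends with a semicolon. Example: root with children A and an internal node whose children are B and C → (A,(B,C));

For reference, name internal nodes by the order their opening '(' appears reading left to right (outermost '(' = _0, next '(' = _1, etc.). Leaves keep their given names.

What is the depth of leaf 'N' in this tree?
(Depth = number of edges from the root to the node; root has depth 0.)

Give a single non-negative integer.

Answer: 2

Derivation:
Newick: ((D,L,W,A),(R,N,F),M);
Naming internals by '(' encounter order: outermost '(' = _0, next = _1, ...
Query node: N
Path from root: _0 -> _2 -> N
Depth of N: 2 (number of edges from root)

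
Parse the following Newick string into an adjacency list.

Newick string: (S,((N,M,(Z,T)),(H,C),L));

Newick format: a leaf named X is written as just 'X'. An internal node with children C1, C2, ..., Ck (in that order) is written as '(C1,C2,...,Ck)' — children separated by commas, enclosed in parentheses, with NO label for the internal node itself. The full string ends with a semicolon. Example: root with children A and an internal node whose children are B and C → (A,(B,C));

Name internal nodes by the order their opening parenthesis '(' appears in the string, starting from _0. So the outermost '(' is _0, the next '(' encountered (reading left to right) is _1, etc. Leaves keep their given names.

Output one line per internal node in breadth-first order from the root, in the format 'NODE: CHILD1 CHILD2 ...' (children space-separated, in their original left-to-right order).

Answer: _0: S _1
_1: _2 _4 L
_2: N M _3
_4: H C
_3: Z T

Derivation:
Input: (S,((N,M,(Z,T)),(H,C),L));
Scanning left-to-right, naming '(' by encounter order:
  pos 0: '(' -> open internal node _0 (depth 1)
  pos 3: '(' -> open internal node _1 (depth 2)
  pos 4: '(' -> open internal node _2 (depth 3)
  pos 9: '(' -> open internal node _3 (depth 4)
  pos 13: ')' -> close internal node _3 (now at depth 3)
  pos 14: ')' -> close internal node _2 (now at depth 2)
  pos 16: '(' -> open internal node _4 (depth 3)
  pos 20: ')' -> close internal node _4 (now at depth 2)
  pos 23: ')' -> close internal node _1 (now at depth 1)
  pos 24: ')' -> close internal node _0 (now at depth 0)
Total internal nodes: 5
BFS adjacency from root:
  _0: S _1
  _1: _2 _4 L
  _2: N M _3
  _4: H C
  _3: Z T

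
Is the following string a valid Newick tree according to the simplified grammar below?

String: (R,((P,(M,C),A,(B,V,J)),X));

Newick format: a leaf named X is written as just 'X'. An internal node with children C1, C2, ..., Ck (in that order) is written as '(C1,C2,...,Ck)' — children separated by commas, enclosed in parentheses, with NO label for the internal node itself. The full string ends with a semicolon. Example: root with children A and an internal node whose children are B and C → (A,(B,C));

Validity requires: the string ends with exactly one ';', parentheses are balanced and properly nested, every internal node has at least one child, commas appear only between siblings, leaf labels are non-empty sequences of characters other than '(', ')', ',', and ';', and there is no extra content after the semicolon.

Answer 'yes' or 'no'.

Answer: yes

Derivation:
Input: (R,((P,(M,C),A,(B,V,J)),X));
Paren balance: 5 '(' vs 5 ')' OK
Ends with single ';': True
Full parse: OK
Valid: True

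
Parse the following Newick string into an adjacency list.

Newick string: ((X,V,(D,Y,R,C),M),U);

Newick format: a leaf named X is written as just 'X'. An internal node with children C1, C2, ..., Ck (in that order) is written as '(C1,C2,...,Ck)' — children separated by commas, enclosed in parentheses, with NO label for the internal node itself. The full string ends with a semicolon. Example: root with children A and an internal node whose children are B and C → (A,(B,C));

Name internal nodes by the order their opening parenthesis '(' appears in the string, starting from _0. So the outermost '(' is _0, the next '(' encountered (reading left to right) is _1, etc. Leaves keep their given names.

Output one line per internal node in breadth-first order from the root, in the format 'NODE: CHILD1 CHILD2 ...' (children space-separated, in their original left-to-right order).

Input: ((X,V,(D,Y,R,C),M),U);
Scanning left-to-right, naming '(' by encounter order:
  pos 0: '(' -> open internal node _0 (depth 1)
  pos 1: '(' -> open internal node _1 (depth 2)
  pos 6: '(' -> open internal node _2 (depth 3)
  pos 14: ')' -> close internal node _2 (now at depth 2)
  pos 17: ')' -> close internal node _1 (now at depth 1)
  pos 20: ')' -> close internal node _0 (now at depth 0)
Total internal nodes: 3
BFS adjacency from root:
  _0: _1 U
  _1: X V _2 M
  _2: D Y R C

Answer: _0: _1 U
_1: X V _2 M
_2: D Y R C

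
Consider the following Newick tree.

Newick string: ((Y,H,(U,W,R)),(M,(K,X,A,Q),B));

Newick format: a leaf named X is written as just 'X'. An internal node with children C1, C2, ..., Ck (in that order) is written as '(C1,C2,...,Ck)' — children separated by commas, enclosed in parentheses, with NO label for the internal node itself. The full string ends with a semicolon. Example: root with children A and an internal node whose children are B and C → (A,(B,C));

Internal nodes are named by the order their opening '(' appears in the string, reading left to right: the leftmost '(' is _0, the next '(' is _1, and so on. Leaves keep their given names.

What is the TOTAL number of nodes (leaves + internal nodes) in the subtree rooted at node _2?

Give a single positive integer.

Newick: ((Y,H,(U,W,R)),(M,(K,X,A,Q),B));
Locate _2: it is the '(' at position 6 (the 3rd '(' reading left to right).
Query: subtree rooted at _2
_2: subtree_size = 1 + 3
  U: subtree_size = 1 + 0
  W: subtree_size = 1 + 0
  R: subtree_size = 1 + 0
Total subtree size of _2: 4

Answer: 4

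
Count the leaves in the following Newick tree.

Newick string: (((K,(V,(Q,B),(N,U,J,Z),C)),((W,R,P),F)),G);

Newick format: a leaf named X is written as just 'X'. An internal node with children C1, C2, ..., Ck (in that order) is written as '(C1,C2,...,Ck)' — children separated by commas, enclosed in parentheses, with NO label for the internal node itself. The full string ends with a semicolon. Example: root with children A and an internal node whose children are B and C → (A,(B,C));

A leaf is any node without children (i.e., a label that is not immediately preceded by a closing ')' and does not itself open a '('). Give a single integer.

Newick: (((K,(V,(Q,B),(N,U,J,Z),C)),((W,R,P),F)),G);
Scan left-to-right; a leaf is any maximal label run not followed by '(':
  pos 3: leaf 'K' → count = 1
  pos 6: leaf 'V' → count = 2
  pos 9: leaf 'Q' → count = 3
  pos 11: leaf 'B' → count = 4
  pos 15: leaf 'N' → count = 5
  pos 17: leaf 'U' → count = 6
  pos 19: leaf 'J' → count = 7
  pos 21: leaf 'Z' → count = 8
  pos 24: leaf 'C' → count = 9
  pos 30: leaf 'W' → count = 10
  pos 32: leaf 'R' → count = 11
  pos 34: leaf 'P' → count = 12
  pos 37: leaf 'F' → count = 13
  pos 41: leaf 'G' → count = 14
Total leaves: 14

Answer: 14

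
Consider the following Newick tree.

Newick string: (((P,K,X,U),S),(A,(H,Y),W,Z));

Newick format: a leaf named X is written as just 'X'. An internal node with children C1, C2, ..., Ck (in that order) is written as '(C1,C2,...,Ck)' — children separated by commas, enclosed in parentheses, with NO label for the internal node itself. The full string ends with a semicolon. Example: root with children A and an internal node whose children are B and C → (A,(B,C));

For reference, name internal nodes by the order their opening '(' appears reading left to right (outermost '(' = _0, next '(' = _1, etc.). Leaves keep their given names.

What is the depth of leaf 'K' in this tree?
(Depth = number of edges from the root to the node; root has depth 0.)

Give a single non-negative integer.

Answer: 3

Derivation:
Newick: (((P,K,X,U),S),(A,(H,Y),W,Z));
Naming internals by '(' encounter order: outermost '(' = _0, next = _1, ...
Query node: K
Path from root: _0 -> _1 -> _2 -> K
Depth of K: 3 (number of edges from root)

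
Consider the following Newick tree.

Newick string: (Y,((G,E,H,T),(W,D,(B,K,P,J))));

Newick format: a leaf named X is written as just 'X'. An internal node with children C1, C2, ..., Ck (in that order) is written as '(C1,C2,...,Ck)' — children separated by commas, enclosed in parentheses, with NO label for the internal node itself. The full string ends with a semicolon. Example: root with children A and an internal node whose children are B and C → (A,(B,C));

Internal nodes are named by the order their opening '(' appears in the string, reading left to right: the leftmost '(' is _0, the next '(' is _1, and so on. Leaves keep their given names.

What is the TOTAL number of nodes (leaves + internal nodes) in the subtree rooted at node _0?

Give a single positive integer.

Newick: (Y,((G,E,H,T),(W,D,(B,K,P,J))));
Locate _0: it is the '(' at position 0 (the 1st '(' reading left to right).
Query: subtree rooted at _0
_0: subtree_size = 1 + 15
  Y: subtree_size = 1 + 0
  _1: subtree_size = 1 + 13
    _2: subtree_size = 1 + 4
      G: subtree_size = 1 + 0
      E: subtree_size = 1 + 0
      H: subtree_size = 1 + 0
      T: subtree_size = 1 + 0
    _3: subtree_size = 1 + 7
      W: subtree_size = 1 + 0
      D: subtree_size = 1 + 0
      _4: subtree_size = 1 + 4
        B: subtree_size = 1 + 0
        K: subtree_size = 1 + 0
        P: subtree_size = 1 + 0
        J: subtree_size = 1 + 0
Total subtree size of _0: 16

Answer: 16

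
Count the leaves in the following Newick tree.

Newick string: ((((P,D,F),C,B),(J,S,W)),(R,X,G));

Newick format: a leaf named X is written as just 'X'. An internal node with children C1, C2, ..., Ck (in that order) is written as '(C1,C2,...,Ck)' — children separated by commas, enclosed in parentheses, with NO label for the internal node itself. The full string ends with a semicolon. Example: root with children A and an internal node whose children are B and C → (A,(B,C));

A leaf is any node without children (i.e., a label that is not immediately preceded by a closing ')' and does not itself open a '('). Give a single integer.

Newick: ((((P,D,F),C,B),(J,S,W)),(R,X,G));
Scan left-to-right; a leaf is any maximal label run not followed by '(':
  pos 4: leaf 'P' → count = 1
  pos 6: leaf 'D' → count = 2
  pos 8: leaf 'F' → count = 3
  pos 11: leaf 'C' → count = 4
  pos 13: leaf 'B' → count = 5
  pos 17: leaf 'J' → count = 6
  pos 19: leaf 'S' → count = 7
  pos 21: leaf 'W' → count = 8
  pos 26: leaf 'R' → count = 9
  pos 28: leaf 'X' → count = 10
  pos 30: leaf 'G' → count = 11
Total leaves: 11

Answer: 11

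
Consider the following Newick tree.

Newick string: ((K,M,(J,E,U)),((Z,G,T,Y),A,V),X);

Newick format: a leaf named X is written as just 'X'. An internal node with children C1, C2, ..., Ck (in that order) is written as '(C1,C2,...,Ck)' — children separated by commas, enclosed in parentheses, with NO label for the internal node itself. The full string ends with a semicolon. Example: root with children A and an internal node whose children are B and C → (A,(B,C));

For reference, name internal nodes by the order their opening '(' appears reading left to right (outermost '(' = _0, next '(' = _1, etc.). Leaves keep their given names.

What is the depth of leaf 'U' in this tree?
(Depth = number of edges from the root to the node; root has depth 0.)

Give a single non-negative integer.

Answer: 3

Derivation:
Newick: ((K,M,(J,E,U)),((Z,G,T,Y),A,V),X);
Naming internals by '(' encounter order: outermost '(' = _0, next = _1, ...
Query node: U
Path from root: _0 -> _1 -> _2 -> U
Depth of U: 3 (number of edges from root)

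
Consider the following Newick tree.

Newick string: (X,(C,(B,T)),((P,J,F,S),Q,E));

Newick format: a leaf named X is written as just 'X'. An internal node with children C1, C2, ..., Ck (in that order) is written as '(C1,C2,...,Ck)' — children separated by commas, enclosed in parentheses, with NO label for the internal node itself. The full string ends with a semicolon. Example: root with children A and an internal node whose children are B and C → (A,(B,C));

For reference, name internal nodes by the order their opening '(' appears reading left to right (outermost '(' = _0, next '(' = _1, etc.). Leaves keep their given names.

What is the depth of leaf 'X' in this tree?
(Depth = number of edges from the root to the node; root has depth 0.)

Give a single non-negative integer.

Answer: 1

Derivation:
Newick: (X,(C,(B,T)),((P,J,F,S),Q,E));
Naming internals by '(' encounter order: outermost '(' = _0, next = _1, ...
Query node: X
Path from root: _0 -> X
Depth of X: 1 (number of edges from root)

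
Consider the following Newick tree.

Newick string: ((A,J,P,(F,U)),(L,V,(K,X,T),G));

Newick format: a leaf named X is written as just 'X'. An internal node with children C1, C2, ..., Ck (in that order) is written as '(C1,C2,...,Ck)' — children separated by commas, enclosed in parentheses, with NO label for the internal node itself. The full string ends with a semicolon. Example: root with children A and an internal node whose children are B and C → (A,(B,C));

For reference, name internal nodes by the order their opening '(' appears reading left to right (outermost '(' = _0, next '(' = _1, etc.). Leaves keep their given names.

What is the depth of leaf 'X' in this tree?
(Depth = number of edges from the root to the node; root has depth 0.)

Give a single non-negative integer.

Newick: ((A,J,P,(F,U)),(L,V,(K,X,T),G));
Naming internals by '(' encounter order: outermost '(' = _0, next = _1, ...
Query node: X
Path from root: _0 -> _3 -> _4 -> X
Depth of X: 3 (number of edges from root)

Answer: 3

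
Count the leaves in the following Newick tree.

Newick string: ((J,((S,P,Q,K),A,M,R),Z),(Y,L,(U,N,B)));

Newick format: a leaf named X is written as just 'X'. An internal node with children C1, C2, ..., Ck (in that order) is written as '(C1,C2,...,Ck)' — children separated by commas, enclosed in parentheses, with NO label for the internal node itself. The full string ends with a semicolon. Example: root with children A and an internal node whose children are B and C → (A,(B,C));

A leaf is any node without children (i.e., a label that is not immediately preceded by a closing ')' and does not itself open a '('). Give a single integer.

Newick: ((J,((S,P,Q,K),A,M,R),Z),(Y,L,(U,N,B)));
Scan left-to-right; a leaf is any maximal label run not followed by '(':
  pos 2: leaf 'J' → count = 1
  pos 6: leaf 'S' → count = 2
  pos 8: leaf 'P' → count = 3
  pos 10: leaf 'Q' → count = 4
  pos 12: leaf 'K' → count = 5
  pos 15: leaf 'A' → count = 6
  pos 17: leaf 'M' → count = 7
  pos 19: leaf 'R' → count = 8
  pos 22: leaf 'Z' → count = 9
  pos 26: leaf 'Y' → count = 10
  pos 28: leaf 'L' → count = 11
  pos 31: leaf 'U' → count = 12
  pos 33: leaf 'N' → count = 13
  pos 35: leaf 'B' → count = 14
Total leaves: 14

Answer: 14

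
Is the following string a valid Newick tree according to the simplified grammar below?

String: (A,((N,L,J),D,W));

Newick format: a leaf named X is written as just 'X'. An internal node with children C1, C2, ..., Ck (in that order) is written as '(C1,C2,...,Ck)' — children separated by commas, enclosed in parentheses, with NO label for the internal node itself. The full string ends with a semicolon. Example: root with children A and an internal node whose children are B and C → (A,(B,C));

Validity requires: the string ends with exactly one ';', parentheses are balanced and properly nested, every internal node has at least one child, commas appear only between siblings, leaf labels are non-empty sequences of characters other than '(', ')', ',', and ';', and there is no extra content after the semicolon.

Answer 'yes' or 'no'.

Answer: yes

Derivation:
Input: (A,((N,L,J),D,W));
Paren balance: 3 '(' vs 3 ')' OK
Ends with single ';': True
Full parse: OK
Valid: True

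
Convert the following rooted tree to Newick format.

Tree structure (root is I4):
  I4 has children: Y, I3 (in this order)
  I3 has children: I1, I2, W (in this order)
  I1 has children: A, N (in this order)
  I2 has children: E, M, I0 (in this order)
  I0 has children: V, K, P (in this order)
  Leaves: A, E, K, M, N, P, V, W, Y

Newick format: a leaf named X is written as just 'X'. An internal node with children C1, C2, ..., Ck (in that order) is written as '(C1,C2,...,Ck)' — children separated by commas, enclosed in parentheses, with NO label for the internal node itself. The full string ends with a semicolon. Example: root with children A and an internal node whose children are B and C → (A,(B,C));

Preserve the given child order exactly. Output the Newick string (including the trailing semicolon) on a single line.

Answer: (Y,((A,N),(E,M,(V,K,P)),W));

Derivation:
internal I4 with children ['Y', 'I3']
  leaf 'Y' → 'Y'
  internal I3 with children ['I1', 'I2', 'W']
    internal I1 with children ['A', 'N']
      leaf 'A' → 'A'
      leaf 'N' → 'N'
    → '(A,N)'
    internal I2 with children ['E', 'M', 'I0']
      leaf 'E' → 'E'
      leaf 'M' → 'M'
      internal I0 with children ['V', 'K', 'P']
        leaf 'V' → 'V'
        leaf 'K' → 'K'
        leaf 'P' → 'P'
      → '(V,K,P)'
    → '(E,M,(V,K,P))'
    leaf 'W' → 'W'
  → '((A,N),(E,M,(V,K,P)),W)'
→ '(Y,((A,N),(E,M,(V,K,P)),W))'
Final: (Y,((A,N),(E,M,(V,K,P)),W));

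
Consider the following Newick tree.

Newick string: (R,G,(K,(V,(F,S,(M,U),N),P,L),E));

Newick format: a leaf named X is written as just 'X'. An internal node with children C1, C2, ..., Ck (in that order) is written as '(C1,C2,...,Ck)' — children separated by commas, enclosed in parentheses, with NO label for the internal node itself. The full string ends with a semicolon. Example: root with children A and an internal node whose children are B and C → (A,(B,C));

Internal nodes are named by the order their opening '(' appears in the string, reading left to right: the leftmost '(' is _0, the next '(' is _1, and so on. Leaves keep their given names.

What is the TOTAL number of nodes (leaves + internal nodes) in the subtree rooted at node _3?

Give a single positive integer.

Newick: (R,G,(K,(V,(F,S,(M,U),N),P,L),E));
Locate _3: it is the '(' at position 11 (the 4th '(' reading left to right).
Query: subtree rooted at _3
_3: subtree_size = 1 + 6
  F: subtree_size = 1 + 0
  S: subtree_size = 1 + 0
  _4: subtree_size = 1 + 2
    M: subtree_size = 1 + 0
    U: subtree_size = 1 + 0
  N: subtree_size = 1 + 0
Total subtree size of _3: 7

Answer: 7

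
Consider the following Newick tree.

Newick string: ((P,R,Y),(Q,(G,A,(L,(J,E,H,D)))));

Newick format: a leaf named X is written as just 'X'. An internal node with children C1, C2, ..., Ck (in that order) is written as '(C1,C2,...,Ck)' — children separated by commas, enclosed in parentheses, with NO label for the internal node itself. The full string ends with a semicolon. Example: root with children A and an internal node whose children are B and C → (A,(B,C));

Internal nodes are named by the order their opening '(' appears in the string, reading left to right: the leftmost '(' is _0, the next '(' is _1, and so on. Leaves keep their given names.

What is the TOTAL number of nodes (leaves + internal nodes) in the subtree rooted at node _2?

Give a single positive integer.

Newick: ((P,R,Y),(Q,(G,A,(L,(J,E,H,D)))));
Locate _2: it is the '(' at position 9 (the 3rd '(' reading left to right).
Query: subtree rooted at _2
_2: subtree_size = 1 + 11
  Q: subtree_size = 1 + 0
  _3: subtree_size = 1 + 9
    G: subtree_size = 1 + 0
    A: subtree_size = 1 + 0
    _4: subtree_size = 1 + 6
      L: subtree_size = 1 + 0
      _5: subtree_size = 1 + 4
        J: subtree_size = 1 + 0
        E: subtree_size = 1 + 0
        H: subtree_size = 1 + 0
        D: subtree_size = 1 + 0
Total subtree size of _2: 12

Answer: 12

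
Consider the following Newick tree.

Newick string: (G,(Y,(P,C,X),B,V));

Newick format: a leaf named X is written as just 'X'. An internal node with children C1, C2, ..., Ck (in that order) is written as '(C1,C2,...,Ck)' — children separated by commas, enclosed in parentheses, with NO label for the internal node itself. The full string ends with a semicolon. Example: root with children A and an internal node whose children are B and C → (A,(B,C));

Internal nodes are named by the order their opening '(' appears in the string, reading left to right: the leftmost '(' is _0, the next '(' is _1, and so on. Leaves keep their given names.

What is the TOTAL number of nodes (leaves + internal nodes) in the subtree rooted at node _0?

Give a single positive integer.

Newick: (G,(Y,(P,C,X),B,V));
Locate _0: it is the '(' at position 0 (the 1st '(' reading left to right).
Query: subtree rooted at _0
_0: subtree_size = 1 + 9
  G: subtree_size = 1 + 0
  _1: subtree_size = 1 + 7
    Y: subtree_size = 1 + 0
    _2: subtree_size = 1 + 3
      P: subtree_size = 1 + 0
      C: subtree_size = 1 + 0
      X: subtree_size = 1 + 0
    B: subtree_size = 1 + 0
    V: subtree_size = 1 + 0
Total subtree size of _0: 10

Answer: 10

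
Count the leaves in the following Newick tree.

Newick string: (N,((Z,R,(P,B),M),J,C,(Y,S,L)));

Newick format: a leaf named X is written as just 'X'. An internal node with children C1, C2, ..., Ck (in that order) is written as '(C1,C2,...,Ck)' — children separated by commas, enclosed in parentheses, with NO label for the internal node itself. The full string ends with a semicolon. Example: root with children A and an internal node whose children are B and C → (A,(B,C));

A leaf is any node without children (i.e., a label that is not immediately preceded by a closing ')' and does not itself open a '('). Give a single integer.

Answer: 11

Derivation:
Newick: (N,((Z,R,(P,B),M),J,C,(Y,S,L)));
Scan left-to-right; a leaf is any maximal label run not followed by '(':
  pos 1: leaf 'N' → count = 1
  pos 5: leaf 'Z' → count = 2
  pos 7: leaf 'R' → count = 3
  pos 10: leaf 'P' → count = 4
  pos 12: leaf 'B' → count = 5
  pos 15: leaf 'M' → count = 6
  pos 18: leaf 'J' → count = 7
  pos 20: leaf 'C' → count = 8
  pos 23: leaf 'Y' → count = 9
  pos 25: leaf 'S' → count = 10
  pos 27: leaf 'L' → count = 11
Total leaves: 11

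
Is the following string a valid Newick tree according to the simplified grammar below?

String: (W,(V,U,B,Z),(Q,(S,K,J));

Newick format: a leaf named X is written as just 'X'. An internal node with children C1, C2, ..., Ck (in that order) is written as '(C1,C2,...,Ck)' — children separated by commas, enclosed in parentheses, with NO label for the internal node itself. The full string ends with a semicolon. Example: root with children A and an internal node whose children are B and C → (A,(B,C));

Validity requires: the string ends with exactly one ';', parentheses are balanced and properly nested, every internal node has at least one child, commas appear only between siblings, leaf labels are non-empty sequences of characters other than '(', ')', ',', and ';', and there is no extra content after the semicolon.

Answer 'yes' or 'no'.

Answer: no

Derivation:
Input: (W,(V,U,B,Z),(Q,(S,K,J));
Paren balance: 4 '(' vs 3 ')' MISMATCH
Ends with single ';': True
Full parse: FAILS (expected , or ) at pos 24)
Valid: False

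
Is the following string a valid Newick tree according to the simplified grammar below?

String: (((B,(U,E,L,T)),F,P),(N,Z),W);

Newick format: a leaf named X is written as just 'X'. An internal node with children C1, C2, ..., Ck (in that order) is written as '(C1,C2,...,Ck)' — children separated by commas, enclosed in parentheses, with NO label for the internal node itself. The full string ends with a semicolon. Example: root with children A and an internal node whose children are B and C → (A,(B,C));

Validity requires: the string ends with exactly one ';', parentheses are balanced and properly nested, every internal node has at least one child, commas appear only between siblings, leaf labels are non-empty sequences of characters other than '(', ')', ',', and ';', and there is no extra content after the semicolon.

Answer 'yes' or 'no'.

Input: (((B,(U,E,L,T)),F,P),(N,Z),W);
Paren balance: 5 '(' vs 5 ')' OK
Ends with single ';': True
Full parse: OK
Valid: True

Answer: yes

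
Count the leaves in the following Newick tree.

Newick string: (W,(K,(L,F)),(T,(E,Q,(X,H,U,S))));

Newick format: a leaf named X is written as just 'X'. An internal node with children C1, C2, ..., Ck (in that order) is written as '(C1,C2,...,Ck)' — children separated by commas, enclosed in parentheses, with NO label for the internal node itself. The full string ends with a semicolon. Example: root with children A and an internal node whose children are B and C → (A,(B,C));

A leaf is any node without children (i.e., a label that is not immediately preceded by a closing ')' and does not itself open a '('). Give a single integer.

Answer: 11

Derivation:
Newick: (W,(K,(L,F)),(T,(E,Q,(X,H,U,S))));
Scan left-to-right; a leaf is any maximal label run not followed by '(':
  pos 1: leaf 'W' → count = 1
  pos 4: leaf 'K' → count = 2
  pos 7: leaf 'L' → count = 3
  pos 9: leaf 'F' → count = 4
  pos 14: leaf 'T' → count = 5
  pos 17: leaf 'E' → count = 6
  pos 19: leaf 'Q' → count = 7
  pos 22: leaf 'X' → count = 8
  pos 24: leaf 'H' → count = 9
  pos 26: leaf 'U' → count = 10
  pos 28: leaf 'S' → count = 11
Total leaves: 11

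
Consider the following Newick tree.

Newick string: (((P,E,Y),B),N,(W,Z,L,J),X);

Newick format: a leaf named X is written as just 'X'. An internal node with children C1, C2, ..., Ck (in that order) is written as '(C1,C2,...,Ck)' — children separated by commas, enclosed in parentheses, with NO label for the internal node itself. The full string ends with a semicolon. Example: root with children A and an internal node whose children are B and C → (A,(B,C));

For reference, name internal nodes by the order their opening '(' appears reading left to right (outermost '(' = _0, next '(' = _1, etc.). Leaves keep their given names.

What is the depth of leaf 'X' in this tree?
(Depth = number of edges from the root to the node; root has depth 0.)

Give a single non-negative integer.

Answer: 1

Derivation:
Newick: (((P,E,Y),B),N,(W,Z,L,J),X);
Naming internals by '(' encounter order: outermost '(' = _0, next = _1, ...
Query node: X
Path from root: _0 -> X
Depth of X: 1 (number of edges from root)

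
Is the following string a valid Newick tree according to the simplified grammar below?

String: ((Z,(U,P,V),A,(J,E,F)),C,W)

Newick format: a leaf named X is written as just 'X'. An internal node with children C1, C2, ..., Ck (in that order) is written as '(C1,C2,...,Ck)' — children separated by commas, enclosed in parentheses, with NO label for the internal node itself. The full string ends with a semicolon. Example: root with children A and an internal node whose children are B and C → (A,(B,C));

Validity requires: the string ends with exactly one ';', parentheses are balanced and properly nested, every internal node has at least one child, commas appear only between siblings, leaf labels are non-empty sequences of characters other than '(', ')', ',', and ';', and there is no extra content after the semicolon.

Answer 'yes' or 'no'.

Input: ((Z,(U,P,V),A,(J,E,F)),C,W)
Paren balance: 4 '(' vs 4 ')' OK
Ends with single ';': False
Full parse: FAILS (must end with ;)
Valid: False

Answer: no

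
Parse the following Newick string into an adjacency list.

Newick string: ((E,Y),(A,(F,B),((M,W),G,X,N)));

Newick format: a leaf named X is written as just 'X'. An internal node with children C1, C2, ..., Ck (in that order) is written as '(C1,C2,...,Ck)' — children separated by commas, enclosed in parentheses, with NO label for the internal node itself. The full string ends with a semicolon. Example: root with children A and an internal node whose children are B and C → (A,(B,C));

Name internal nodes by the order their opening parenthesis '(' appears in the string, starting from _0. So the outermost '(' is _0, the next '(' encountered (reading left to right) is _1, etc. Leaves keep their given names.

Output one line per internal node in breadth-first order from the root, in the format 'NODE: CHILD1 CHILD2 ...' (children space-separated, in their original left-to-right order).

Answer: _0: _1 _2
_1: E Y
_2: A _3 _4
_3: F B
_4: _5 G X N
_5: M W

Derivation:
Input: ((E,Y),(A,(F,B),((M,W),G,X,N)));
Scanning left-to-right, naming '(' by encounter order:
  pos 0: '(' -> open internal node _0 (depth 1)
  pos 1: '(' -> open internal node _1 (depth 2)
  pos 5: ')' -> close internal node _1 (now at depth 1)
  pos 7: '(' -> open internal node _2 (depth 2)
  pos 10: '(' -> open internal node _3 (depth 3)
  pos 14: ')' -> close internal node _3 (now at depth 2)
  pos 16: '(' -> open internal node _4 (depth 3)
  pos 17: '(' -> open internal node _5 (depth 4)
  pos 21: ')' -> close internal node _5 (now at depth 3)
  pos 28: ')' -> close internal node _4 (now at depth 2)
  pos 29: ')' -> close internal node _2 (now at depth 1)
  pos 30: ')' -> close internal node _0 (now at depth 0)
Total internal nodes: 6
BFS adjacency from root:
  _0: _1 _2
  _1: E Y
  _2: A _3 _4
  _3: F B
  _4: _5 G X N
  _5: M W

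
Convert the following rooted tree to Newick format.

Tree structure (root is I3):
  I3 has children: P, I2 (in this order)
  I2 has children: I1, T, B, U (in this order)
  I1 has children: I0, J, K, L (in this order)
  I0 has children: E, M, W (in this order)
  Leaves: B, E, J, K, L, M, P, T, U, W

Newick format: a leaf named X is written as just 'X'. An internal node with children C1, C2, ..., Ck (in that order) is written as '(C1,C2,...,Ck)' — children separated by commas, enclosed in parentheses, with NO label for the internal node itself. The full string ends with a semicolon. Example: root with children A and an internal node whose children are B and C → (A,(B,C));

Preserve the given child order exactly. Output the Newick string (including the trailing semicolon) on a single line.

Answer: (P,(((E,M,W),J,K,L),T,B,U));

Derivation:
internal I3 with children ['P', 'I2']
  leaf 'P' → 'P'
  internal I2 with children ['I1', 'T', 'B', 'U']
    internal I1 with children ['I0', 'J', 'K', 'L']
      internal I0 with children ['E', 'M', 'W']
        leaf 'E' → 'E'
        leaf 'M' → 'M'
        leaf 'W' → 'W'
      → '(E,M,W)'
      leaf 'J' → 'J'
      leaf 'K' → 'K'
      leaf 'L' → 'L'
    → '((E,M,W),J,K,L)'
    leaf 'T' → 'T'
    leaf 'B' → 'B'
    leaf 'U' → 'U'
  → '(((E,M,W),J,K,L),T,B,U)'
→ '(P,(((E,M,W),J,K,L),T,B,U))'
Final: (P,(((E,M,W),J,K,L),T,B,U));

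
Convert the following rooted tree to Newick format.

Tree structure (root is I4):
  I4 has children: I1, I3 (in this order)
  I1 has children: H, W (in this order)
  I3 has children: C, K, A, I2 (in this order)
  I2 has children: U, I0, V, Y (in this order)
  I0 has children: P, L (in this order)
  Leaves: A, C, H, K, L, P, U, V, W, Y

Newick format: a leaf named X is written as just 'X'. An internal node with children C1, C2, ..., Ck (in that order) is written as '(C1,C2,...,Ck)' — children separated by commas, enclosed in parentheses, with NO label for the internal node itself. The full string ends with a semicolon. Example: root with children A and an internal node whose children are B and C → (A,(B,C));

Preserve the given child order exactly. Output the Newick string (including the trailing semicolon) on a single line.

Answer: ((H,W),(C,K,A,(U,(P,L),V,Y)));

Derivation:
internal I4 with children ['I1', 'I3']
  internal I1 with children ['H', 'W']
    leaf 'H' → 'H'
    leaf 'W' → 'W'
  → '(H,W)'
  internal I3 with children ['C', 'K', 'A', 'I2']
    leaf 'C' → 'C'
    leaf 'K' → 'K'
    leaf 'A' → 'A'
    internal I2 with children ['U', 'I0', 'V', 'Y']
      leaf 'U' → 'U'
      internal I0 with children ['P', 'L']
        leaf 'P' → 'P'
        leaf 'L' → 'L'
      → '(P,L)'
      leaf 'V' → 'V'
      leaf 'Y' → 'Y'
    → '(U,(P,L),V,Y)'
  → '(C,K,A,(U,(P,L),V,Y))'
→ '((H,W),(C,K,A,(U,(P,L),V,Y)))'
Final: ((H,W),(C,K,A,(U,(P,L),V,Y)));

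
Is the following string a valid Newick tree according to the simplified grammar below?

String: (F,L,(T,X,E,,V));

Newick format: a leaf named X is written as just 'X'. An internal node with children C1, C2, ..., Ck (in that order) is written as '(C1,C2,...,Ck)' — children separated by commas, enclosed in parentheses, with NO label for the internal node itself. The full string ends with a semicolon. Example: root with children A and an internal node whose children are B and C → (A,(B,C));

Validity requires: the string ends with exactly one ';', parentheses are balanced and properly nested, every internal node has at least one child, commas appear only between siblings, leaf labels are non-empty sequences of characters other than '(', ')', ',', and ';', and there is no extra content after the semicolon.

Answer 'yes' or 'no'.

Input: (F,L,(T,X,E,,V));
Paren balance: 2 '(' vs 2 ')' OK
Ends with single ';': True
Full parse: FAILS (empty leaf label at pos 12)
Valid: False

Answer: no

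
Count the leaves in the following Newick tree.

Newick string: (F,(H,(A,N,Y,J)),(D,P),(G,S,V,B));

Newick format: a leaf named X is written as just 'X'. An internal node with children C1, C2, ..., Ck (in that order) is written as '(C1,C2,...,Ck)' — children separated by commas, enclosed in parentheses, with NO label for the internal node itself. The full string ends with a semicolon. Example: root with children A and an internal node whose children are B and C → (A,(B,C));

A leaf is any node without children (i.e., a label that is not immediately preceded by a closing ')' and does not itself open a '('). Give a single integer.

Answer: 12

Derivation:
Newick: (F,(H,(A,N,Y,J)),(D,P),(G,S,V,B));
Scan left-to-right; a leaf is any maximal label run not followed by '(':
  pos 1: leaf 'F' → count = 1
  pos 4: leaf 'H' → count = 2
  pos 7: leaf 'A' → count = 3
  pos 9: leaf 'N' → count = 4
  pos 11: leaf 'Y' → count = 5
  pos 13: leaf 'J' → count = 6
  pos 18: leaf 'D' → count = 7
  pos 20: leaf 'P' → count = 8
  pos 24: leaf 'G' → count = 9
  pos 26: leaf 'S' → count = 10
  pos 28: leaf 'V' → count = 11
  pos 30: leaf 'B' → count = 12
Total leaves: 12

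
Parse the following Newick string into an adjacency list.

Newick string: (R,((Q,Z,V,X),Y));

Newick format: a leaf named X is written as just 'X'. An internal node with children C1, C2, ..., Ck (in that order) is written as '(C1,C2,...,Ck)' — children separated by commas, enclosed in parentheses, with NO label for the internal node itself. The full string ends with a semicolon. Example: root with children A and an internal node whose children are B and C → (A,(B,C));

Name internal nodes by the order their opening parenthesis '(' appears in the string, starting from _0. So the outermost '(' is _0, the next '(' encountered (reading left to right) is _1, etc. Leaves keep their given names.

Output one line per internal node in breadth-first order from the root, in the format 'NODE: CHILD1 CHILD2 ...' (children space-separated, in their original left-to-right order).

Input: (R,((Q,Z,V,X),Y));
Scanning left-to-right, naming '(' by encounter order:
  pos 0: '(' -> open internal node _0 (depth 1)
  pos 3: '(' -> open internal node _1 (depth 2)
  pos 4: '(' -> open internal node _2 (depth 3)
  pos 12: ')' -> close internal node _2 (now at depth 2)
  pos 15: ')' -> close internal node _1 (now at depth 1)
  pos 16: ')' -> close internal node _0 (now at depth 0)
Total internal nodes: 3
BFS adjacency from root:
  _0: R _1
  _1: _2 Y
  _2: Q Z V X

Answer: _0: R _1
_1: _2 Y
_2: Q Z V X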